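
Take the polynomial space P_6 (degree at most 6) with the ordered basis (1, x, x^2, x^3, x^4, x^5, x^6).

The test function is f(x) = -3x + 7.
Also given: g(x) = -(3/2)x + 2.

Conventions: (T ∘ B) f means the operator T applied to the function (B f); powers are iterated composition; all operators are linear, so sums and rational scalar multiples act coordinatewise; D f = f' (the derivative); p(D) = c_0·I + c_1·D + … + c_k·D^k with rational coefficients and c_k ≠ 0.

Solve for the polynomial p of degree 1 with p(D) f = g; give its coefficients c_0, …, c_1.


D^0 f = -3x + 7
D^1 f = -3
matching coefficients of g against c_0 f + c_1 Df + … from the top degree down determines the c_i
solution: c_0 = 1/2, c_1 = 1/2

p(D) = (1/2)·I + (1/2)·D, i.e. c_0 = 1/2, c_1 = 1/2


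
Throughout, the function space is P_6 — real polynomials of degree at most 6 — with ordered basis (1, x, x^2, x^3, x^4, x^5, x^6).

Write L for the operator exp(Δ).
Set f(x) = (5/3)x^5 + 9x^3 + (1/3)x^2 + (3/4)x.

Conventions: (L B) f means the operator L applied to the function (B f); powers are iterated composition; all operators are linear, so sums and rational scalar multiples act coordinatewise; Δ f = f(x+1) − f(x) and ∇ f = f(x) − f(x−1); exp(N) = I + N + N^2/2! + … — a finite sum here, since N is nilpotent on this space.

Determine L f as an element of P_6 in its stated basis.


order-1 term: (25/3)x^4 + (50/3)x^3 + (131/3)x^2 + 36x + 47/4
order-2 term: (50/3)x^3 + 50x^2 + (256/3)x + 157/3
order-3 term: (50/3)x^2 + 50x + 152/3
order-4 term: (25/3)x + 50/3
order-5 term: 5/3
the series for exp(Δ) f terminates at order 5
exp(Δ) f = (5/3)x^5 + (25/3)x^4 + (127/3)x^3 + (332/3)x^2 + (2165/12)x + 1597/12

the image equals g(x) = (5/3)x^5 + (25/3)x^4 + (127/3)x^3 + (332/3)x^2 + (2165/12)x + 1597/12


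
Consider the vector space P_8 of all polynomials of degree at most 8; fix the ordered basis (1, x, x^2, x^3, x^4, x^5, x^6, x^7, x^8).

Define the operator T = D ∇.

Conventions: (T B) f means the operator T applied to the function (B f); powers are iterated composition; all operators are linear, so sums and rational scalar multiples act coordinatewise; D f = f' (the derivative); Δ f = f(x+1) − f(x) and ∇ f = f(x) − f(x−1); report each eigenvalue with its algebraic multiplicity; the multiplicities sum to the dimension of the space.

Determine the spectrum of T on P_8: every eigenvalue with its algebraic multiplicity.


image of 1: 0
image of x: 0
image of x^2: 2
image of x^3: 6x - 3
image of x^4: 12x^2 - 12x + 4
image of x^5: 20x^3 - 30x^2 + 20x - 5
image of x^6: 30x^4 - 60x^3 + 60x^2 - 30x + 6
image of x^7: 42x^5 - 105x^4 + 140x^3 - 105x^2 + 42x - 7
image of x^8: 56x^6 - 168x^5 + 280x^4 - 280x^3 + 168x^2 - 56x + 8
the matrix is upper triangular; its diagonal is (0, 0, 0, 0, 0, 0, 0, 0, 0)
for a triangular matrix the eigenvalues are the diagonal entries, with algebraic multiplicity their repetition count

λ = 0 (multiplicity 9)


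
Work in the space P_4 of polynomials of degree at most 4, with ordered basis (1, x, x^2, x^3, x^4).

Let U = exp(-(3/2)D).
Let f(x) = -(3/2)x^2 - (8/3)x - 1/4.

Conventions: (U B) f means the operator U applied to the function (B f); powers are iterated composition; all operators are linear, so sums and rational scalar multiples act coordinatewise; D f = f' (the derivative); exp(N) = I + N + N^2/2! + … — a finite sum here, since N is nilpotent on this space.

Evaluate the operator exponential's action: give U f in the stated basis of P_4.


g(x) = -(3/2)x^2 + (11/6)x + 3/8

order-1 term: (9/2)x + 4
order-2 term: -27/8
the series for exp(-(3/2)D) f terminates at order 2
exp(-(3/2)D) f = -(3/2)x^2 + (11/6)x + 3/8


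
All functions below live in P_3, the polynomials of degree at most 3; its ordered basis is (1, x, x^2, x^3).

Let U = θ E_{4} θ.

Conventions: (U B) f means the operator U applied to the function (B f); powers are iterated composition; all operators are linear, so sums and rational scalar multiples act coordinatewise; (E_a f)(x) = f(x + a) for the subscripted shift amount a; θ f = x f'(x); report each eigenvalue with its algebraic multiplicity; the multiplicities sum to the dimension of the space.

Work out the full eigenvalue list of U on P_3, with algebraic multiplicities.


λ = 0 (multiplicity 1), λ = 1 (multiplicity 1), λ = 4 (multiplicity 1), λ = 9 (multiplicity 1)

image of 1: 0
image of x: x
image of x^2: 4x^2 + 16x
image of x^3: 9x^3 + 72x^2 + 144x
the matrix is upper triangular; its diagonal is (0, 1, 4, 9)
for a triangular matrix the eigenvalues are the diagonal entries, with algebraic multiplicity their repetition count


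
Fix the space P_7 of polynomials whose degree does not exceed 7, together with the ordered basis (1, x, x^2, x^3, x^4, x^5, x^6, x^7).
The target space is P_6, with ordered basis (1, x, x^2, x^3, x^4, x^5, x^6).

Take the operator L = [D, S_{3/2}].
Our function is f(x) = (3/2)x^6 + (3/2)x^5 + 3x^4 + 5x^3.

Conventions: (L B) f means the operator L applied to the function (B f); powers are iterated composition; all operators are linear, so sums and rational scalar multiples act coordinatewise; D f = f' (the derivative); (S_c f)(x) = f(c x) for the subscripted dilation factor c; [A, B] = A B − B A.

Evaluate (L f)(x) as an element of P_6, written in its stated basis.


the image equals g(x) = (2187/64)x^5 + (1215/64)x^4 + (81/4)x^3 + (135/8)x^2

S_{3/2} f = (2187/128)x^6 + (729/64)x^5 + (243/16)x^4 + (135/8)x^3
D S_{3/2} f = (6561/64)x^5 + (3645/64)x^4 + (243/4)x^3 + (405/8)x^2
D f = 9x^5 + (15/2)x^4 + 12x^3 + 15x^2
S_{3/2} D f = (2187/32)x^5 + (1215/32)x^4 + (81/2)x^3 + (135/4)x^2
[D, S_{3/2}] f = (2187/64)x^5 + (1215/64)x^4 + (81/4)x^3 + (135/8)x^2


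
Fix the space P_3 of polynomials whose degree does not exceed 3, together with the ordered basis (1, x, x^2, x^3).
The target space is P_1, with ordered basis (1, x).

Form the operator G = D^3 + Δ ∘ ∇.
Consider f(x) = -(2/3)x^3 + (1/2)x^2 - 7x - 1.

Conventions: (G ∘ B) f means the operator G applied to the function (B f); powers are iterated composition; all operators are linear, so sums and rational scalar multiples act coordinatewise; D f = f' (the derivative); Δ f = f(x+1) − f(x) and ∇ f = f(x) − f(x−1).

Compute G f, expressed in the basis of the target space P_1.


D f = -2x^2 + x - 7
D D f = -4x + 1
D D D f = -4
∇ f = -2x^2 + 3x - 49/6
Δ ∇ f = -4x + 1
(D^3 + Δ ∘ ∇) f = -4x - 3

the result is g(x) = -4x - 3


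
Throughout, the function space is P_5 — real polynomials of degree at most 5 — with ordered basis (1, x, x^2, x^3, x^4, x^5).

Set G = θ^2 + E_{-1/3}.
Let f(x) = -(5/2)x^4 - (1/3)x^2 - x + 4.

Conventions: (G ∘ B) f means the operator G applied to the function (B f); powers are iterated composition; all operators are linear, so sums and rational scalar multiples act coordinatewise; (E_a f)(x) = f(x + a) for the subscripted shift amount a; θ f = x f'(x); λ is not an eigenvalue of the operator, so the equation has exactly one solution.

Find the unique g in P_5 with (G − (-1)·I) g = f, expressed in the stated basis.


write g with unknown coordinates in the stated basis and equate coefficients in (G − (-1)·I) g = f
solving from the highest basis element down gives g = -(5/36)x^4 - (5/297)x^3 - (17/396)x^2 - (5579/16038)x + 187159/96228
check: G g = -(85/36)x^4 + (5/297)x^3 - (115/396)x^2 - (10459/16038)x + 197753/96228
so G g − (-1)·g = -(5/2)x^4 - (1/3)x^2 - x + 4 = f ✓

the image equals g(x) = -(5/36)x^4 - (5/297)x^3 - (17/396)x^2 - (5579/16038)x + 187159/96228


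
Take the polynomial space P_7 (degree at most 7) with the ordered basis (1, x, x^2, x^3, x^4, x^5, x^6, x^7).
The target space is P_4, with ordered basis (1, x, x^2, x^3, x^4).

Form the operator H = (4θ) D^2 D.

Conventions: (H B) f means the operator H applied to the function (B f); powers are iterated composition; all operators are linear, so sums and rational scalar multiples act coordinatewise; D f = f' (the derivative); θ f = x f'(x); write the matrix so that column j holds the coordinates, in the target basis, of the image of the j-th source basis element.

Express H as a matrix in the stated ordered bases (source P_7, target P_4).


image of 1: 0
image of x: 0
image of x^2: 0
image of x^3: 0
image of x^4: 96x
image of x^5: 480x^2
image of x^6: 1440x^3
image of x^7: 3360x^4
each image's coordinates form column j of the matrix

the matrix is [[0, 0, 0, 0, 0, 0, 0, 0]; [0, 0, 0, 0, 96, 0, 0, 0]; [0, 0, 0, 0, 0, 480, 0, 0]; [0, 0, 0, 0, 0, 0, 1440, 0]; [0, 0, 0, 0, 0, 0, 0, 3360]] (rows listed top to bottom)


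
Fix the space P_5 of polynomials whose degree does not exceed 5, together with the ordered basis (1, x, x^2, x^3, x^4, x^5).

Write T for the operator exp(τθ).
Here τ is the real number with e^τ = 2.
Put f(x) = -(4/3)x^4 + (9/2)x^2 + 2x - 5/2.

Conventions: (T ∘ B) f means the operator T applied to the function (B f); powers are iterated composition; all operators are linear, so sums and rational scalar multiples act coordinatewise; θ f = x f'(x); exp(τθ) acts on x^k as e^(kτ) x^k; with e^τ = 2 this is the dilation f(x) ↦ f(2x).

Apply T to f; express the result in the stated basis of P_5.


the result is g(x) = -(64/3)x^4 + 18x^2 + 4x - 5/2

exp(τθ) x^k = e^(kτ) x^k; with e^τ = 2 this sends x^k to 2^k x^k
x ↦ 2 x
x^2 ↦ 4 x^2
x^4 ↦ 16 x^4
applying this coordinatewise to f: exp(τθ) f = -(64/3)x^4 + 18x^2 + 4x - 5/2


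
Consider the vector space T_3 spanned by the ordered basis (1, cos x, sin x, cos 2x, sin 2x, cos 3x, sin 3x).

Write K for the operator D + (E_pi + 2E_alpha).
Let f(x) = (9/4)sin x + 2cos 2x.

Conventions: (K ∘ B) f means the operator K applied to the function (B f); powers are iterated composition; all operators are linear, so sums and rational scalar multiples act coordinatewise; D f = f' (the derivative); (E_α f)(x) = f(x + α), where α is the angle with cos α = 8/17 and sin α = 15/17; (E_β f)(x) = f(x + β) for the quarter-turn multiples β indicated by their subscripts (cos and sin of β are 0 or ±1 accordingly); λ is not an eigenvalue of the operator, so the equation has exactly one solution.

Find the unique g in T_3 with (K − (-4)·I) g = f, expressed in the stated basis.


the image equals g(x) = -(423/1576)cos x + (603/1576)sin x + (2246/8237)cos 2x + (2116/8237)sin 2x

write g with unknown coordinates in the stated basis and equate coefficients in (K − (-4)·I) g = f
solving from the highest basis element down gives g = -(423/1576)cos x + (603/1576)sin x + (2246/8237)cos 2x + (2116/8237)sin 2x
check: K g = (423/394)cos x + (567/788)sin x + (7490/8237)cos 2x - (8464/8237)sin 2x
so K g − (-4)·g = (9/4)sin x + 2cos 2x = f ✓


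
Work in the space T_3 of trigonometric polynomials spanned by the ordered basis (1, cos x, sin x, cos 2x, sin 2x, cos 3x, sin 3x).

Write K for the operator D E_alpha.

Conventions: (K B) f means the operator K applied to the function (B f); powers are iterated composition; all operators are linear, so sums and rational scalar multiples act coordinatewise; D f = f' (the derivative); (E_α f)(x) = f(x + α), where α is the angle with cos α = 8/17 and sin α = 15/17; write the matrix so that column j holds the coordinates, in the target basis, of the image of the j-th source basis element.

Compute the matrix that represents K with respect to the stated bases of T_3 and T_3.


the matrix is [[0, 0, 0, 0, 0, 0, 0]; [0, -15/17, 8/17, 0, 0, 0, 0]; [0, -8/17, -15/17, 0, 0, 0, 0]; [0, 0, 0, -480/289, -322/289, 0, 0]; [0, 0, 0, 322/289, -480/289, 0, 0]; [0, 0, 0, 0, 0, 1485/4913, -14664/4913]; [0, 0, 0, 0, 0, 14664/4913, 1485/4913]] (rows listed top to bottom)

image of 1: 0
image of cos x: -(15/17)cos x - (8/17)sin x
image of sin x: (8/17)cos x - (15/17)sin x
image of cos 2x: -(480/289)cos 2x + (322/289)sin 2x
image of sin 2x: -(322/289)cos 2x - (480/289)sin 2x
image of cos 3x: (1485/4913)cos 3x + (14664/4913)sin 3x
image of sin 3x: -(14664/4913)cos 3x + (1485/4913)sin 3x
each image's coordinates form column j of the matrix


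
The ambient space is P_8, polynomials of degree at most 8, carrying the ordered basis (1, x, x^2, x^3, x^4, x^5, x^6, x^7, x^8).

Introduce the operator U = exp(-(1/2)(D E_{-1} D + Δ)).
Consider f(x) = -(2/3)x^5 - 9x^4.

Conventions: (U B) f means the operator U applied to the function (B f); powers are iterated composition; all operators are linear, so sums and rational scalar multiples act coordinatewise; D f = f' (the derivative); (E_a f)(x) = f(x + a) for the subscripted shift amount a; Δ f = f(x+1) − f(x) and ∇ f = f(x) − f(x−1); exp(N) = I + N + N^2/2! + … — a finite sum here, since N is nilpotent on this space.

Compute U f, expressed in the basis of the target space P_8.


order-1 term: (5/3)x^4 + 28x^3 + (193/3)x^2 - (205/3)x + 313/6
order-2 term: -(5/3)x^3 - (57/2)x^2 - (521/6)x - 19/12
order-3 term: (5/6)x^2 + 12x + 82/3
order-4 term: -(5/24)x - 29/16
order-5 term: 1/48
the series for exp(-(1/2)(D E_{-1} D + Δ)) f terminates at order 5
exp(-(1/2)(D E_{-1} D + Δ)) f = -(2/3)x^5 - (22/3)x^4 + (79/3)x^3 + (110/3)x^2 - (1147/8)x + 609/8

the result is g(x) = -(2/3)x^5 - (22/3)x^4 + (79/3)x^3 + (110/3)x^2 - (1147/8)x + 609/8


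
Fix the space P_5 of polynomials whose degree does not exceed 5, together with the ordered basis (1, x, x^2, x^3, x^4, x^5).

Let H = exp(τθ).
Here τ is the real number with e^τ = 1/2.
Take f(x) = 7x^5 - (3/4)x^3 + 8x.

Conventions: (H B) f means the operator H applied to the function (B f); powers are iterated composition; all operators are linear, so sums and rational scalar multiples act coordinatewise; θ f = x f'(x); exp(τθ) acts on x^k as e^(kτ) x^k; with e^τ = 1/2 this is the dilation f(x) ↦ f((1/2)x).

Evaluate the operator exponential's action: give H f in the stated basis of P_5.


exp(τθ) x^k = e^(kτ) x^k; with e^τ = 1/2 this sends x^k to (1/2)^k x^k
x ↦ 1/2 x
x^3 ↦ 1/8 x^3
x^5 ↦ 1/32 x^5
applying this coordinatewise to f: exp(τθ) f = (7/32)x^5 - (3/32)x^3 + 4x

the result is g(x) = (7/32)x^5 - (3/32)x^3 + 4x


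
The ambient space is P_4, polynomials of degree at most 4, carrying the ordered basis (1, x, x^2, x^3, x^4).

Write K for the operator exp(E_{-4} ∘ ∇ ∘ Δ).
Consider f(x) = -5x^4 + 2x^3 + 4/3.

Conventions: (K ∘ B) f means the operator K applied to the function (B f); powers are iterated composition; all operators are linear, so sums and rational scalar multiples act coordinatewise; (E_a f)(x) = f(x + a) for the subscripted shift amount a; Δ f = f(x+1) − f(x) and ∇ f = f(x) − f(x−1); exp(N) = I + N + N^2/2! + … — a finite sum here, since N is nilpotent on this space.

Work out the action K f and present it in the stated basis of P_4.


the result is g(x) = -5x^4 + 2x^3 - 60x^2 + 492x - 3230/3

order-1 term: -60x^2 + 492x - 1018
order-2 term: -60
the series for exp(E_{-4} ∘ ∇ ∘ Δ) f terminates at order 2
exp(E_{-4} ∘ ∇ ∘ Δ) f = -5x^4 + 2x^3 - 60x^2 + 492x - 3230/3


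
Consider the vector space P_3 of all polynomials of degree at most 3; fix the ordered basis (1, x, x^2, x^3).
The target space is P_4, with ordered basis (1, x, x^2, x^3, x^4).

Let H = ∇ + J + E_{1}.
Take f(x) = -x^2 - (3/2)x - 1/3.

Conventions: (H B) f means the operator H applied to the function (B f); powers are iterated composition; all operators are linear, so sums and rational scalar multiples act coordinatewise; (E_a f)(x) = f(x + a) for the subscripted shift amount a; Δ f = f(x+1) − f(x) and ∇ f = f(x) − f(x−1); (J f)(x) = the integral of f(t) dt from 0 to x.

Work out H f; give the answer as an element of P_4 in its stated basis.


the image equals g(x) = -(1/3)x^3 - (7/4)x^2 - (35/6)x - 10/3

∇ f = -2x - 1/2
J f = -(1/3)x^3 - (3/4)x^2 - (1/3)x
E_{1} f = -x^2 - (7/2)x - 17/6
(∇ + J + E_{1}) f = -(1/3)x^3 - (7/4)x^2 - (35/6)x - 10/3


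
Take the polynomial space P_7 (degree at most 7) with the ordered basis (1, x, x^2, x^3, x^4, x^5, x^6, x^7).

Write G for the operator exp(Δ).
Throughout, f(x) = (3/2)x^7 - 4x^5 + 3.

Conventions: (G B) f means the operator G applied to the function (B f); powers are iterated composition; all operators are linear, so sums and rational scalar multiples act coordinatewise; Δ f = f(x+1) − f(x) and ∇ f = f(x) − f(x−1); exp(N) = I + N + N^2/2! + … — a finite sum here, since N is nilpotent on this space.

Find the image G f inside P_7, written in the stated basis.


order-1 term: (21/2)x^6 + (63/2)x^5 + (65/2)x^4 + (25/2)x^3 - (17/2)x^2 - (19/2)x - 5/2
order-2 term: (63/2)x^5 + (315/2)x^4 + (655/2)x^3 + (705/2)x^2 + (371/2)x + 69/2
order-3 term: (105/2)x^4 + 315x^3 + (1495/2)x^2 + 825x + 703/2
order-4 term: (105/2)x^3 + 315x^2 + (1325/2)x + 485
order-5 term: (63/2)x^2 + (315/2)x + 206
order-6 term: (21/2)x + 63/2
order-7 term: 3/2
the series for exp(Δ) f terminates at order 7
exp(Δ) f = (3/2)x^7 + (21/2)x^6 + 59x^5 + (485/2)x^4 + (1415/2)x^3 + 1438x^2 + (3663/2)x + 2221/2

the image equals g(x) = (3/2)x^7 + (21/2)x^6 + 59x^5 + (485/2)x^4 + (1415/2)x^3 + 1438x^2 + (3663/2)x + 2221/2


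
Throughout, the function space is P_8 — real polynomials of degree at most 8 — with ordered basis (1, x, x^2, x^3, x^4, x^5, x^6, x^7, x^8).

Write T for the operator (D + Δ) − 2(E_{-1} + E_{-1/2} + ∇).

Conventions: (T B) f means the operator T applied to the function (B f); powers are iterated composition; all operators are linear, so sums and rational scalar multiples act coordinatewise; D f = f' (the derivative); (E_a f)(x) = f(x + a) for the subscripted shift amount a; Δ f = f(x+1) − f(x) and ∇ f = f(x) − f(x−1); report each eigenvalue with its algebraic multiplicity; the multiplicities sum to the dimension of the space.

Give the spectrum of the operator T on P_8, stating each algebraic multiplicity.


λ = -4 (multiplicity 9)

image of 1: -4
image of x: -4x + 3
image of x^2: -4x^2 + 6x + 1/2
image of x^3: -4x^3 + 9x^2 + (3/2)x + 5/4
image of x^4: -4x^4 + 12x^3 + 3x^2 + 5x + 7/8
image of x^5: -4x^5 + 15x^4 + 5x^3 + (25/2)x^2 + (35/8)x + 17/16
image of x^6: -4x^6 + 18x^5 + (15/2)x^4 + 25x^3 + (105/8)x^2 + (51/8)x + 31/32
image of x^7: -4x^7 + 21x^6 + (21/2)x^5 + (175/4)x^4 + (245/8)x^3 + (357/16)x^2 + (217/32)x + 65/64
image of x^8: -4x^8 + 24x^7 + 14x^6 + 70x^5 + (245/4)x^4 + (119/2)x^3 + (217/8)x^2 + (65/8)x + 127/128
the matrix is upper triangular; its diagonal is (-4, -4, -4, -4, -4, -4, -4, -4, -4)
for a triangular matrix the eigenvalues are the diagonal entries, with algebraic multiplicity their repetition count


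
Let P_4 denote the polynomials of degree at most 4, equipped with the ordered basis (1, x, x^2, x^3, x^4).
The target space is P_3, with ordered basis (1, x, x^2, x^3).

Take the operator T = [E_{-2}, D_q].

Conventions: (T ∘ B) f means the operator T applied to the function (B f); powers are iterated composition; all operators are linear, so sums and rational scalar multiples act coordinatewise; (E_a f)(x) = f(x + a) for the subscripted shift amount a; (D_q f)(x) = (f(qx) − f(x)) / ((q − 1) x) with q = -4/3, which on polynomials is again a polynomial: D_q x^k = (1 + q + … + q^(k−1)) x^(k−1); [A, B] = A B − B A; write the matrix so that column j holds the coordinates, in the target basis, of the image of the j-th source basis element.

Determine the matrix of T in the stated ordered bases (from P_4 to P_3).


image of 1: 0
image of x: 0
image of x^2: 14/3
image of x^3: -(70/9)x - 56/9
image of x^4: (154/9)x^2 - (28/9)x + 1064/27
each image's coordinates form column j of the matrix

the matrix is [[0, 0, 14/3, -56/9, 1064/27]; [0, 0, 0, -70/9, -28/9]; [0, 0, 0, 0, 154/9]; [0, 0, 0, 0, 0]] (rows listed top to bottom)


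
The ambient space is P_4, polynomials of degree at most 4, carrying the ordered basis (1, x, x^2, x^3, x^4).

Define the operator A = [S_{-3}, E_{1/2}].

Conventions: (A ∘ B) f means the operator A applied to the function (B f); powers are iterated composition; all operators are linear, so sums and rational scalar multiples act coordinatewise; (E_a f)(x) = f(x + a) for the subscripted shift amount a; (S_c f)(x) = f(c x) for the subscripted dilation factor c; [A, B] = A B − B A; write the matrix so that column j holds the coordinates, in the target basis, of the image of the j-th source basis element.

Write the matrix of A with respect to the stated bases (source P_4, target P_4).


the matrix is [[0, 2, -2, 7/2, -5]; [0, 0, -12, 18, -42]; [0, 0, 0, 54, -108]; [0, 0, 0, 0, -216]; [0, 0, 0, 0, 0]] (rows listed top to bottom)

image of 1: 0
image of x: 2
image of x^2: -12x - 2
image of x^3: 54x^2 + 18x + 7/2
image of x^4: -216x^3 - 108x^2 - 42x - 5
each image's coordinates form column j of the matrix


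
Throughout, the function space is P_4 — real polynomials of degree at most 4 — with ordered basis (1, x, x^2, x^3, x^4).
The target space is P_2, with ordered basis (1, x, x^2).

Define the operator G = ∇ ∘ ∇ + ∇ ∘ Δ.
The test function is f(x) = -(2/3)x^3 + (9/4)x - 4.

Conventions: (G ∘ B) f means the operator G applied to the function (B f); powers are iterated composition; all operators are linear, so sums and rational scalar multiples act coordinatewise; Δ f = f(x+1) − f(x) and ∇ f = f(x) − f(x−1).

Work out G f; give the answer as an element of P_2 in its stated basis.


∇ f = -2x^2 + 2x + 19/12
∇ ∇ f = -4x + 4
Δ f = -2x^2 - 2x + 19/12
∇ Δ f = -4x
(∇ ∘ ∇ + ∇ ∘ Δ) f = -8x + 4

the image equals g(x) = -8x + 4


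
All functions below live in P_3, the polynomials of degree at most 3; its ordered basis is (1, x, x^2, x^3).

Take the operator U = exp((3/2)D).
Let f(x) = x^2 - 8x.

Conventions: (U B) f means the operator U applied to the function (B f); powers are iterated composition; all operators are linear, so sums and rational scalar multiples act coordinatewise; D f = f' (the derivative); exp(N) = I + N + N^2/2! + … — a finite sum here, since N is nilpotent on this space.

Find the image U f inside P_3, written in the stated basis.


order-1 term: 3x - 12
order-2 term: 9/4
the series for exp((3/2)D) f terminates at order 2
exp((3/2)D) f = x^2 - 5x - 39/4

g(x) = x^2 - 5x - 39/4


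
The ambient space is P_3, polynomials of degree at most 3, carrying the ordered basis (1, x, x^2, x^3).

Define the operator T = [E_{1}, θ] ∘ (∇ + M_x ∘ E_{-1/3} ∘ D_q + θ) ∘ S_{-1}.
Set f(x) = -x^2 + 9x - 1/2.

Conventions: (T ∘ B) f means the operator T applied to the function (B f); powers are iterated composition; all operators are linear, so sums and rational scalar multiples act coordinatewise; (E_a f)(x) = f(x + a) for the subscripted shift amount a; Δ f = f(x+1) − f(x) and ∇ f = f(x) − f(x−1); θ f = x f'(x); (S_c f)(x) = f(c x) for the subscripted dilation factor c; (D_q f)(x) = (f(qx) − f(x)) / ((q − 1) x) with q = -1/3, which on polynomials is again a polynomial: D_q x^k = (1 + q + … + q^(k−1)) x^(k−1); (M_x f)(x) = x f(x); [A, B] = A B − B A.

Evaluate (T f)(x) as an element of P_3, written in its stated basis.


S_{-1} f = -x^2 - 9x - 1/2
∇ S_{-1} f = -2x - 8
D_q S_{-1} f = -(2/3)x - 9
E_{-1/3} D_q S_{-1} f = -(2/3)x - 79/9
M_x E_{-1/3} D_q S_{-1} f = -(2/3)x^2 - (79/9)x
θ S_{-1} f = -2x^2 - 9x
(∇ + M_x ∘ E_{-1/3} ∘ D_q + θ) S_{-1} f = -(8/3)x^2 - (178/9)x - 8
θ (∇ + M_x ∘ E_{-1/3} ∘ D_q + θ) S_{-1} f = -(16/3)x^2 - (178/9)x
E_{1} θ (∇ + M_x ∘ E_{-1/3} ∘ D_q + θ) S_{-1} f = -(16/3)x^2 - (274/9)x - 226/9
E_{1} (∇ + M_x ∘ E_{-1/3} ∘ D_q + θ) S_{-1} f = -(8/3)x^2 - (226/9)x - 274/9
θ E_{1} (∇ + M_x ∘ E_{-1/3} ∘ D_q + θ) S_{-1} f = -(16/3)x^2 - (226/9)x
[E_{1}, θ] (∇ + M_x ∘ E_{-1/3} ∘ D_q + θ) S_{-1} f = -(16/3)x - 226/9

the image equals g(x) = -(16/3)x - 226/9


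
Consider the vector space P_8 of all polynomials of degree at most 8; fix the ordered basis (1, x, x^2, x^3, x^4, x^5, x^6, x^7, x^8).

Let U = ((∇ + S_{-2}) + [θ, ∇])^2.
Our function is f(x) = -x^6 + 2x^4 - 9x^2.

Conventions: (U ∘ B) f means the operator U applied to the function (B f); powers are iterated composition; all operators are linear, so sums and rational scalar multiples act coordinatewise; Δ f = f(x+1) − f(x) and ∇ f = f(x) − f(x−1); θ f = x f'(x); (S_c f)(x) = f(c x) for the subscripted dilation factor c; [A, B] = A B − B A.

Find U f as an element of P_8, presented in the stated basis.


∇ f = -6x^5 + 15x^4 - 12x^3 + 3x^2 - 16x + 8
S_{-2} f = -64x^6 + 32x^4 - 36x^2
(∇ + S_{-2}) f = -64x^6 - 6x^5 + 47x^4 - 12x^3 - 33x^2 - 16x + 8
∇ f = -6x^5 + 15x^4 - 12x^3 + 3x^2 - 16x + 8
θ ∇ f = -30x^5 + 60x^4 - 36x^3 + 6x^2 - 16x
θ f = -6x^6 + 8x^4 - 18x^2
∇ θ f = -36x^5 + 90x^4 - 88x^3 + 42x^2 - 40x + 16
[θ, ∇] f = 6x^5 - 30x^4 + 52x^3 - 36x^2 + 24x - 16
((∇ + S_{-2}) + [θ, ∇]) f = -64x^6 + 17x^4 + 40x^3 - 69x^2 + 8x - 8
∇ ((∇ + S_{-2}) + [θ, ∇]) f = -384x^5 + 960x^4 - 1212x^3 + 978x^2 - 574x + 164
S_{-2} ((∇ + S_{-2}) + [θ, ∇]) f = -4096x^6 + 272x^4 - 320x^3 - 276x^2 - 16x - 8
(∇ + S_{-2}) ((∇ + S_{-2}) + [θ, ∇]) f = -4096x^6 - 384x^5 + 1232x^4 - 1532x^3 + 702x^2 - 590x + 156
∇ ((∇ + S_{-2}) + [θ, ∇]) f = -384x^5 + 960x^4 - 1212x^3 + 978x^2 - 574x + 164
θ ∇ ((∇ + S_{-2}) + [θ, ∇]) f = -1920x^5 + 3840x^4 - 3636x^3 + 1956x^2 - 574x
θ ((∇ + S_{-2}) + [θ, ∇]) f = -384x^6 + 68x^4 + 120x^3 - 138x^2 + 8x
∇ θ ((∇ + S_{-2}) + [θ, ∇]) f = -2304x^5 + 5760x^4 - 7408x^3 + 5712x^2 - 2668x + 582
[θ, ∇] ((∇ + S_{-2}) + [θ, ∇]) f = 384x^5 - 1920x^4 + 3772x^3 - 3756x^2 + 2094x - 582
((∇ + S_{-2}) + [θ, ∇]) ((∇ + S_{-2}) + [θ, ∇]) f = -4096x^6 - 688x^4 + 2240x^3 - 3054x^2 + 1504x - 426

the result is g(x) = -4096x^6 - 688x^4 + 2240x^3 - 3054x^2 + 1504x - 426


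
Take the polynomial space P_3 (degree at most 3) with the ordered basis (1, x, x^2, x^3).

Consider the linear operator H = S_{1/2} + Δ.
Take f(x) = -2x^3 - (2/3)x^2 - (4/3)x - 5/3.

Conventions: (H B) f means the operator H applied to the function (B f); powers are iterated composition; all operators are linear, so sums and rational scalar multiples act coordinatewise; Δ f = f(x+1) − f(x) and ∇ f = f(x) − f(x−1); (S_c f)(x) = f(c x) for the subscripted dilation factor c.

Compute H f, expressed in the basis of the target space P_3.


S_{1/2} f = -(1/4)x^3 - (1/6)x^2 - (2/3)x - 5/3
Δ f = -6x^2 - (22/3)x - 4
(S_{1/2} + Δ) f = -(1/4)x^3 - (37/6)x^2 - 8x - 17/3

the image equals g(x) = -(1/4)x^3 - (37/6)x^2 - 8x - 17/3


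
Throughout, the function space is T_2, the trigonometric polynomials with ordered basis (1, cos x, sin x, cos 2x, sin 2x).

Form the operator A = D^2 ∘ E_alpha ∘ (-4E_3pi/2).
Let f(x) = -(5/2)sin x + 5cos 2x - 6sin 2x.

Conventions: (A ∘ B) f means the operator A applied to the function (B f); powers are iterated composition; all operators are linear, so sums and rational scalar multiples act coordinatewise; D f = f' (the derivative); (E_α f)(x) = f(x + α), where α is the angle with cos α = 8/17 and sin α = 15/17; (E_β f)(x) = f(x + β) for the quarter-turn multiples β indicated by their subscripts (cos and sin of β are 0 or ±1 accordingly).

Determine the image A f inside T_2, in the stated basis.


E_3pi/2 f = (5/2)cos x - 5cos 2x + 6sin 2x
(-4E_3pi/2) f = -10cos x + 20cos 2x - 24sin 2x
E_alpha (-4E_3pi/2) f = -(80/17)cos x + (150/17)sin x - (8980/289)cos 2x - (936/289)sin 2x
D E_alpha (-4E_3pi/2) f = (150/17)cos x + (80/17)sin x - (1872/289)cos 2x + (17960/289)sin 2x
D D E_alpha (-4E_3pi/2) f = (80/17)cos x - (150/17)sin x + (35920/289)cos 2x + (3744/289)sin 2x

the image equals g(x) = (80/17)cos x - (150/17)sin x + (35920/289)cos 2x + (3744/289)sin 2x


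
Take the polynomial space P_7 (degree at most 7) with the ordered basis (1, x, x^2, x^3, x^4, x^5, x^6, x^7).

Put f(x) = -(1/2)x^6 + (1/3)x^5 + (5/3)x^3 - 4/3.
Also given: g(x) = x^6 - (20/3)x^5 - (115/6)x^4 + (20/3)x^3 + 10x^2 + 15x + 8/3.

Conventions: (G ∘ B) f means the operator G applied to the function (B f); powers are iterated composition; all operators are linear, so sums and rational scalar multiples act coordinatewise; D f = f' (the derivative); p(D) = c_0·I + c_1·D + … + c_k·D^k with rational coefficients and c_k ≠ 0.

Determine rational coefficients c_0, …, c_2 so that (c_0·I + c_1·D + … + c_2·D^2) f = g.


p(D) = -2·I + 2·D + (3/2)·D^2, i.e. c_0 = -2, c_1 = 2, c_2 = 3/2

D^0 f = -(1/2)x^6 + (1/3)x^5 + (5/3)x^3 - 4/3
D^1 f = -3x^5 + (5/3)x^4 + 5x^2
D^2 f = -15x^4 + (20/3)x^3 + 10x
matching coefficients of g against c_0 f + c_1 Df + … from the top degree down determines the c_i
solution: c_0 = -2, c_1 = 2, c_2 = 3/2


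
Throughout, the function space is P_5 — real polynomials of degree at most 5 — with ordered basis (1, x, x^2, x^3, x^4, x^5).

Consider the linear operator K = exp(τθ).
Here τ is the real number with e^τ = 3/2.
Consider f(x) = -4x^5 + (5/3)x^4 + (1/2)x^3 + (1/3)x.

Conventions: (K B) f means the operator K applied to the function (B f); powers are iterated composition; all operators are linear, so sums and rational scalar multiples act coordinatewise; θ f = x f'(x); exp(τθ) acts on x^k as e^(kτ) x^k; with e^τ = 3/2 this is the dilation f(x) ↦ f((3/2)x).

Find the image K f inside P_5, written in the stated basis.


exp(τθ) x^k = e^(kτ) x^k; with e^τ = 3/2 this sends x^k to (3/2)^k x^k
x ↦ 3/2 x
x^3 ↦ 27/8 x^3
x^4 ↦ 81/16 x^4
x^5 ↦ 243/32 x^5
applying this coordinatewise to f: exp(τθ) f = -(243/8)x^5 + (135/16)x^4 + (27/16)x^3 + (1/2)x

the image equals g(x) = -(243/8)x^5 + (135/16)x^4 + (27/16)x^3 + (1/2)x


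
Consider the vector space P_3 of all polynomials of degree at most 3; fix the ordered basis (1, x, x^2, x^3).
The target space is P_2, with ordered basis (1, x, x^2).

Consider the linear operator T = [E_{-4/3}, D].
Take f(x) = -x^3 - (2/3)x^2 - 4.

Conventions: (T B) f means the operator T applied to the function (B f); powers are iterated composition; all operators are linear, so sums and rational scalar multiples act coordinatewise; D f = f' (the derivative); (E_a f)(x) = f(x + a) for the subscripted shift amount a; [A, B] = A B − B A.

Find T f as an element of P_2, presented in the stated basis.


the image equals g(x) = 0

D f = -3x^2 - (4/3)x
E_{-4/3} D f = -3x^2 + (20/3)x - 32/9
E_{-4/3} f = -x^3 + (10/3)x^2 - (32/9)x - 76/27
D E_{-4/3} f = -3x^2 + (20/3)x - 32/9
[E_{-4/3}, D] f = 0


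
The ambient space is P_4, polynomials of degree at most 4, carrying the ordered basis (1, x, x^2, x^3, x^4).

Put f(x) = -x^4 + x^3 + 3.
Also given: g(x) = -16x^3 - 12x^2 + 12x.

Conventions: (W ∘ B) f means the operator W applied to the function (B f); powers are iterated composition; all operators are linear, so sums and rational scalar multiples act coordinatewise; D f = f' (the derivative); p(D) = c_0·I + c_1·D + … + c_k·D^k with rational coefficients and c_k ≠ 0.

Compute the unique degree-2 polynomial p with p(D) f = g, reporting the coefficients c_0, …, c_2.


p(D) = 4·D + 2·D^2, i.e. c_0 = 0, c_1 = 4, c_2 = 2

D^0 f = -x^4 + x^3 + 3
D^1 f = -4x^3 + 3x^2
D^2 f = -12x^2 + 6x
matching coefficients of g against c_0 f + c_1 Df + … from the top degree down determines the c_i
solution: c_0 = 0, c_1 = 4, c_2 = 2


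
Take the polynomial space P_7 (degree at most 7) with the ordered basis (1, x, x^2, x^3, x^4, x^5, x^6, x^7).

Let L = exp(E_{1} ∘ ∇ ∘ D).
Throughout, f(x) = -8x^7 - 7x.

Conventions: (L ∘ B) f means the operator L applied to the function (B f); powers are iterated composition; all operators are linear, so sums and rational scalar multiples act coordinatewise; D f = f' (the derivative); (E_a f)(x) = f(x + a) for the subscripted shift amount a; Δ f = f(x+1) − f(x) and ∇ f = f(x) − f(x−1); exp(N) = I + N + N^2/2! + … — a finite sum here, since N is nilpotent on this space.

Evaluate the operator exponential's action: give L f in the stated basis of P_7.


order-1 term: -336x^5 - 840x^4 - 1120x^3 - 840x^2 - 336x - 56
order-2 term: -3360x^3 - 10080x^2 - 11760x - 5040
order-3 term: -6720x - 10080
the series for exp(E_{1} ∘ ∇ ∘ D) f terminates at order 3
exp(E_{1} ∘ ∇ ∘ D) f = -8x^7 - 336x^5 - 840x^4 - 4480x^3 - 10920x^2 - 18823x - 15176

g(x) = -8x^7 - 336x^5 - 840x^4 - 4480x^3 - 10920x^2 - 18823x - 15176


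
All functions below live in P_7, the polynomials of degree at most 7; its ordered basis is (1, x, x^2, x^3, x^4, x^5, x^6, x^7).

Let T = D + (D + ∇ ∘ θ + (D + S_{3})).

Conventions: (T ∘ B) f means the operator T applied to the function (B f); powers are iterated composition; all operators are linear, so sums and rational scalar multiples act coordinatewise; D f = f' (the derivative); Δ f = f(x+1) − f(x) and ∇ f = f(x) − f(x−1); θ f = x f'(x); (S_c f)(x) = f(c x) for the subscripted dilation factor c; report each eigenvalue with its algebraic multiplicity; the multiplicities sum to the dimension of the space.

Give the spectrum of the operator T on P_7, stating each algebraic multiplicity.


λ = 1 (multiplicity 1), λ = 3 (multiplicity 1), λ = 9 (multiplicity 1), λ = 27 (multiplicity 1), λ = 81 (multiplicity 1), λ = 243 (multiplicity 1), λ = 729 (multiplicity 1), λ = 2187 (multiplicity 1)

image of 1: 1
image of x: 3x + 4
image of x^2: 9x^2 + 10x - 2
image of x^3: 27x^3 + 18x^2 - 9x + 3
image of x^4: 81x^4 + 28x^3 - 24x^2 + 16x - 4
image of x^5: 243x^5 + 40x^4 - 50x^3 + 50x^2 - 25x + 5
image of x^6: 729x^6 + 54x^5 - 90x^4 + 120x^3 - 90x^2 + 36x - 6
image of x^7: 2187x^7 + 70x^6 - 147x^5 + 245x^4 - 245x^3 + 147x^2 - 49x + 7
the matrix is upper triangular; its diagonal is (1, 3, 9, 27, 81, 243, 729, 2187)
for a triangular matrix the eigenvalues are the diagonal entries, with algebraic multiplicity their repetition count


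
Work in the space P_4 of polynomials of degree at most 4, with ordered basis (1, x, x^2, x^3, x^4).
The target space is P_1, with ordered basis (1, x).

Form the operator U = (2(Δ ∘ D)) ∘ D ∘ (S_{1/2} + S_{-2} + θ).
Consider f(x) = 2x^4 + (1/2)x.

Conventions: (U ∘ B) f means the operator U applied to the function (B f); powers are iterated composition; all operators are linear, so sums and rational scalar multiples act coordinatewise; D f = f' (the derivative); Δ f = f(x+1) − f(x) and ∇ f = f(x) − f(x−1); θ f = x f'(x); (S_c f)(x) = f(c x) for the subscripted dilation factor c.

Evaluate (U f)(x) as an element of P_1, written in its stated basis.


S_{1/2} f = (1/8)x^4 + (1/4)x
S_{-2} f = 32x^4 - x
θ f = 8x^4 + (1/2)x
(S_{1/2} + S_{-2} + θ) f = (321/8)x^4 - (1/4)x
D (S_{1/2} + S_{-2} + θ) f = (321/2)x^3 - 1/4
D D (S_{1/2} + S_{-2} + θ) f = (963/2)x^2
Δ D D (S_{1/2} + S_{-2} + θ) f = 963x + 963/2
(2(Δ ∘ D)) D (S_{1/2} + S_{-2} + θ) f = 1926x + 963

the image equals g(x) = 1926x + 963


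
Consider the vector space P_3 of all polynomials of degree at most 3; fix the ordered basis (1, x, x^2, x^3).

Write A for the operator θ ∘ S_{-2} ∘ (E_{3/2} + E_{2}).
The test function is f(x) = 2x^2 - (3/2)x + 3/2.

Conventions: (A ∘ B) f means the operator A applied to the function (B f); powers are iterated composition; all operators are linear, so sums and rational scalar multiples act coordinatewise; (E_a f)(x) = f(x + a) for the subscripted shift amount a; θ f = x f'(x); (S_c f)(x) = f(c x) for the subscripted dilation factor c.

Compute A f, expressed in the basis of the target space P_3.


the image equals g(x) = 32x^2 - 22x

E_{3/2} f = 2x^2 + (9/2)x + 15/4
E_{2} f = 2x^2 + (13/2)x + 13/2
(E_{3/2} + E_{2}) f = 4x^2 + 11x + 41/4
S_{-2} (E_{3/2} + E_{2}) f = 16x^2 - 22x + 41/4
θ S_{-2} (E_{3/2} + E_{2}) f = 32x^2 - 22x


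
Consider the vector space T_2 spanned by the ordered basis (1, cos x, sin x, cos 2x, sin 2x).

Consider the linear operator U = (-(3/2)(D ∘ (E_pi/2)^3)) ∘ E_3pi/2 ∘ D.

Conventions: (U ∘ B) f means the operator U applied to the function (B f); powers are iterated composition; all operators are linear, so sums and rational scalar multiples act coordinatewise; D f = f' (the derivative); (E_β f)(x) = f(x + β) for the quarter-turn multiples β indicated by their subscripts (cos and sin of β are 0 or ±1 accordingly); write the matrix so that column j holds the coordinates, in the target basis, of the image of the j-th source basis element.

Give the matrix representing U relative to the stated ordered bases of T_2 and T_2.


the matrix is [[0, 0, 0, 0, 0]; [0, -3/2, 0, 0, 0]; [0, 0, -3/2, 0, 0]; [0, 0, 0, 6, 0]; [0, 0, 0, 0, 6]] (rows listed top to bottom)

image of 1: 0
image of cos x: -(3/2)cos x
image of sin x: -(3/2)sin x
image of cos 2x: 6cos 2x
image of sin 2x: 6sin 2x
each image's coordinates form column j of the matrix


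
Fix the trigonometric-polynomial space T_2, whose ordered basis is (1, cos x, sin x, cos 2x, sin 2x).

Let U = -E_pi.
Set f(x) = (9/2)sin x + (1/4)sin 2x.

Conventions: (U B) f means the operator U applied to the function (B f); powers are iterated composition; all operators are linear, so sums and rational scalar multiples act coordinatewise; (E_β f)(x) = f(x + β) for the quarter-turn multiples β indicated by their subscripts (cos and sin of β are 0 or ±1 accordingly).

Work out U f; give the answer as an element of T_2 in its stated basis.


E_pi f = -(9/2)sin x + (1/4)sin 2x
(-E_pi) f = (9/2)sin x - (1/4)sin 2x

g(x) = (9/2)sin x - (1/4)sin 2x


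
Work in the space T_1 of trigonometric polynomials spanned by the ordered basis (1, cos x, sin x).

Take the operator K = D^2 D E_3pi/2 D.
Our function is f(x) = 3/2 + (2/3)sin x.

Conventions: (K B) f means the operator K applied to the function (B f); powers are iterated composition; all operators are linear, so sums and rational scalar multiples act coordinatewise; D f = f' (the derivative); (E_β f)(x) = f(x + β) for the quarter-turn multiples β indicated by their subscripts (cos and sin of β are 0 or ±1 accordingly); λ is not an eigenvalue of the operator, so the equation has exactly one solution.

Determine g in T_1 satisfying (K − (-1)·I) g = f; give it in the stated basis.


the result is g(x) = 3/2 + (1/3)cos x + (1/3)sin x

write g with unknown coordinates in the stated basis and equate coefficients in (K − (-1)·I) g = f
solving from the highest basis element down gives g = 3/2 + (1/3)cos x + (1/3)sin x
check: K g = -(1/3)cos x + (1/3)sin x
so K g − (-1)·g = 3/2 + (2/3)sin x = f ✓


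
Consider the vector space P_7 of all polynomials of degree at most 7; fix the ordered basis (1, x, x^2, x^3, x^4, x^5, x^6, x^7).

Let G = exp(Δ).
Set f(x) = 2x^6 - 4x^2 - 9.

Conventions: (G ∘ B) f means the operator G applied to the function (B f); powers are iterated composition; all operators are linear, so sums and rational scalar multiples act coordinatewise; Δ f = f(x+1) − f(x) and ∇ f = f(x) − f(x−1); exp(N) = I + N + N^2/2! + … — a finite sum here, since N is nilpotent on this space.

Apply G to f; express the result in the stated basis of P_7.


order-1 term: 12x^5 + 30x^4 + 40x^3 + 30x^2 + 4x - 2
order-2 term: 30x^4 + 120x^3 + 210x^2 + 180x + 58
order-3 term: 40x^3 + 180x^2 + 300x + 180
order-4 term: 30x^2 + 120x + 130
order-5 term: 12x + 30
order-6 term: 2
the series for exp(Δ) f terminates at order 6
exp(Δ) f = 2x^6 + 12x^5 + 60x^4 + 200x^3 + 446x^2 + 616x + 389

the result is g(x) = 2x^6 + 12x^5 + 60x^4 + 200x^3 + 446x^2 + 616x + 389


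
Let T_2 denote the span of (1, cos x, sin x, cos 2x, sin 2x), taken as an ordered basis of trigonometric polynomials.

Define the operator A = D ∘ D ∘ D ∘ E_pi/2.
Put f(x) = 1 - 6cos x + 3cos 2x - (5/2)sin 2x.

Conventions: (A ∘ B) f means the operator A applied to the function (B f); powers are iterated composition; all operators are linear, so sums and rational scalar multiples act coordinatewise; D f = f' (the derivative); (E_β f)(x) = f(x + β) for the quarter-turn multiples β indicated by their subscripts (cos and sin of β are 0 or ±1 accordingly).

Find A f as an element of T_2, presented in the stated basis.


the result is g(x) = -6cos x - 20cos 2x - 24sin 2x

E_pi/2 f = 1 + 6sin x - 3cos 2x + (5/2)sin 2x
D E_pi/2 f = 6cos x + 5cos 2x + 6sin 2x
D D E_pi/2 f = -6sin x + 12cos 2x - 10sin 2x
D (D ∘ D ∘ E_pi/2) f = -6cos x - 20cos 2x - 24sin 2x


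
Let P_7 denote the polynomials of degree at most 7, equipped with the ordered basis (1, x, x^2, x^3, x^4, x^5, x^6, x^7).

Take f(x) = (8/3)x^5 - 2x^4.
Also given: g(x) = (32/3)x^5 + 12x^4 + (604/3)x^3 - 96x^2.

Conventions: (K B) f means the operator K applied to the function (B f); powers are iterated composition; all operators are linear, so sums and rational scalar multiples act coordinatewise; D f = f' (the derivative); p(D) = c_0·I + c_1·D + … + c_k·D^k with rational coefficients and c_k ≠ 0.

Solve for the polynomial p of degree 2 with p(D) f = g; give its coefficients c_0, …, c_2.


p(D) = 4·I + (3/2)·D + 4·D^2, i.e. c_0 = 4, c_1 = 3/2, c_2 = 4

D^0 f = (8/3)x^5 - 2x^4
D^1 f = (40/3)x^4 - 8x^3
D^2 f = (160/3)x^3 - 24x^2
matching coefficients of g against c_0 f + c_1 Df + … from the top degree down determines the c_i
solution: c_0 = 4, c_1 = 3/2, c_2 = 4
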